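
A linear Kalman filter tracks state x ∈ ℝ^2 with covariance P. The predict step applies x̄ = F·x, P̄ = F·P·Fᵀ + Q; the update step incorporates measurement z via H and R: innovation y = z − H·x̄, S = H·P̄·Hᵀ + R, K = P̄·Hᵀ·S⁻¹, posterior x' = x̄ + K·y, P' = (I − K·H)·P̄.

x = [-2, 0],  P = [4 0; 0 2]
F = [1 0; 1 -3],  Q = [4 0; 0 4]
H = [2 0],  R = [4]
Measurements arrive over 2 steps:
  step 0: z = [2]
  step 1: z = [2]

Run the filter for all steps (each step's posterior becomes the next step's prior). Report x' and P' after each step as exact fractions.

step 0: x̄ = F·x = [-2, -2]
step 0: P̄ = F·P·Fᵀ + Q = [8 4; 4 26]
step 0: y = z − H·x̄ = [6]
step 0: S = H·P̄·Hᵀ + R = [36]
step 0: K = P̄·Hᵀ·S⁻¹ = [4/9; 2/9]
step 0: x' = x̄ + K·y = [2/3, -2/3]
step 0: P' = (I − K·H)·P̄ = [8/9 4/9; 4/9 218/9]
step 1: x̄ = F·x = [2/3, 8/3]
step 1: P̄ = F·P·Fᵀ + Q = [44/9 -4/9; -4/9 1982/9]
step 1: y = z − H·x̄ = [2/3]
step 1: S = H·P̄·Hᵀ + R = [212/9]
step 1: K = P̄·Hᵀ·S⁻¹ = [22/53; -2/53]
step 1: x' = x̄ + K·y = [50/53, 140/53]
step 1: P' = (I − K·H)·P̄ = [44/53 -4/53; -4/53 11670/53]

step 0: x' = [2/3, -2/3], P' = [8/9 4/9; 4/9 218/9]
step 1: x' = [50/53, 140/53], P' = [44/53 -4/53; -4/53 11670/53]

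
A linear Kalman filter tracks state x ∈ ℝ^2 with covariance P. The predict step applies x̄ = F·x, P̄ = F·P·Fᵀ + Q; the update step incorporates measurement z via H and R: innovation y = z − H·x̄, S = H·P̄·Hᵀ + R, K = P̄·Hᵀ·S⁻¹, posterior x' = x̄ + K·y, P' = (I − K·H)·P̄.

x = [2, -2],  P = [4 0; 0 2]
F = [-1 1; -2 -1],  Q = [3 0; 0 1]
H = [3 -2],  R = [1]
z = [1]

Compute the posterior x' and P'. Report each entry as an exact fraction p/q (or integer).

x̄ = F·x = [-4, -2]
P̄ = F·P·Fᵀ + Q = [9 6; 6 19]
y = z − H·x̄ = [9]
S = H·P̄·Hᵀ + R = [86]
K = P̄·Hᵀ·S⁻¹ = [15/86; -10/43]
x' = x̄ + K·y = [-209/86, -176/43]
P' = (I − K·H)·P̄ = [549/86 408/43; 408/43 617/43]

x' = [-209/86, -176/43]
P' = [549/86 408/43; 408/43 617/43]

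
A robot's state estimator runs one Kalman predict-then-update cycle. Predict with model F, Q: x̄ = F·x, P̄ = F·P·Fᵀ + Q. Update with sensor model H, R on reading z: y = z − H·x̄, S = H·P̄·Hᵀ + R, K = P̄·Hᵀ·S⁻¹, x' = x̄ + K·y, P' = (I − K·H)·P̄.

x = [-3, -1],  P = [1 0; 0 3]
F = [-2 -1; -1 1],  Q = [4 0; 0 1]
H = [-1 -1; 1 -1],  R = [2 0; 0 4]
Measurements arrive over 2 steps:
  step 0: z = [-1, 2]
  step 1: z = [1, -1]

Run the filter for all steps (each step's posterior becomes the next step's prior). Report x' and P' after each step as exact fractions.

step 0: x' = [2, 0], P' = [103/79 -29/79; -29/79 91/79]
step 1: x' = [-11161/9072, -407/1296], P' = [10861/9072 -301/1296; -301/1296 1339/1296]

step 0: x̄ = F·x = [7, 2]
step 0: P̄ = F·P·Fᵀ + Q = [11 -1; -1 5]
step 0: y = z − H·x̄ = [8, -3]
step 0: S = H·P̄·Hᵀ + R = [16 -6; -6 22]
step 0: K = P̄·Hᵀ·S⁻¹ = [-37/79 33/79; -31/79 -30/79]
step 0: x' = x̄ + K·y = [2, 0]
step 0: P' = (I − K·H)·P̄ = [103/79 -29/79; -29/79 91/79]
step 1: x̄ = F·x = [-4, -2]
step 1: P̄ = F·P·Fᵀ + Q = [703/79 144/79; 144/79 331/79]
step 1: y = z − H·x̄ = [-5, 1]
step 1: S = H·P̄·Hᵀ + R = [1480/79 -372/79; -372/79 1062/79]
step 1: K = P̄·Hᵀ·S⁻¹ = [-1459/3024 1621/4536; -173/432 -205/648]
step 1: x' = x̄ + K·y = [-11161/9072, -407/1296]
step 1: P' = (I − K·H)·P̄ = [10861/9072 -301/1296; -301/1296 1339/1296]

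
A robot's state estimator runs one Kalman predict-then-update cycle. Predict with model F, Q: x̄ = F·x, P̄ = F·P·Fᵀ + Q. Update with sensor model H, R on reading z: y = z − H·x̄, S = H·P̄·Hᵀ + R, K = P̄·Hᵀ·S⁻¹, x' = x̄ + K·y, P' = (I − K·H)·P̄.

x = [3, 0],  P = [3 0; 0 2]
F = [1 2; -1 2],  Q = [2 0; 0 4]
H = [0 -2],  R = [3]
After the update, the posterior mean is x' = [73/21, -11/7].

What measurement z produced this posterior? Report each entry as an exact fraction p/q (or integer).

z = [3]

x̄ = F·x = [3, -3]
P̄ = F·P·Fᵀ + Q = [13 5; 5 15]
S = H·P̄·Hᵀ + R = [63]
K = P̄·Hᵀ·S⁻¹ = [-10/63; -10/21]
x' − x̄ = [10/21, 10/7] = K·y
y = (KᵀK)⁻¹·Kᵀ·(x' − x̄) = [-3]
z = y + H·x̄ = [-3] + [6] = [3]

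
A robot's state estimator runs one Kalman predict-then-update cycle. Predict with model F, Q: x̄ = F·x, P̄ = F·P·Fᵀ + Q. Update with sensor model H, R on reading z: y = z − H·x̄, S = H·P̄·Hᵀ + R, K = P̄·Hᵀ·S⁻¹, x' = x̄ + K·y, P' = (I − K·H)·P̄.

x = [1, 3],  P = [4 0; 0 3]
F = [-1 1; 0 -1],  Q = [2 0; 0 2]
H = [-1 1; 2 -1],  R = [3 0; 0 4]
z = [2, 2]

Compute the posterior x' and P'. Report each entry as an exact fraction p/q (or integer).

x̄ = F·x = [2, -3]
P̄ = F·P·Fᵀ + Q = [9 -3; -3 5]
y = z − H·x̄ = [7, -5]
S = H·P̄·Hᵀ + R = [23 -32; -32 57]
K = P̄·Hᵀ·S⁻¹ = [-12/287 99/287; 104/287 3/287]
x' = x̄ + K·y = [-5/287, -148/287]
P' = (I − K·H)·P̄ = [360/287 324/287; 324/287 636/287]

x' = [-5/287, -148/287]
P' = [360/287 324/287; 324/287 636/287]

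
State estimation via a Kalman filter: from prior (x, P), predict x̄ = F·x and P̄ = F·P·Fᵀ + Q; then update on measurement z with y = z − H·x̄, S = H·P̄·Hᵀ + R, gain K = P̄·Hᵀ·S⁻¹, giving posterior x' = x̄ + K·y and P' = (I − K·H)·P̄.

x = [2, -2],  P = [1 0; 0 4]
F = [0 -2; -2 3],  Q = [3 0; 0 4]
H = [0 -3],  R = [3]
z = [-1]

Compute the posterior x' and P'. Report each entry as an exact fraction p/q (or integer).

x' = [-212/133, 34/133]
P' = [799/133 -24/133; -24/133 44/133]

x̄ = F·x = [4, -10]
P̄ = F·P·Fᵀ + Q = [19 -24; -24 44]
y = z − H·x̄ = [-31]
S = H·P̄·Hᵀ + R = [399]
K = P̄·Hᵀ·S⁻¹ = [24/133; -44/133]
x' = x̄ + K·y = [-212/133, 34/133]
P' = (I − K·H)·P̄ = [799/133 -24/133; -24/133 44/133]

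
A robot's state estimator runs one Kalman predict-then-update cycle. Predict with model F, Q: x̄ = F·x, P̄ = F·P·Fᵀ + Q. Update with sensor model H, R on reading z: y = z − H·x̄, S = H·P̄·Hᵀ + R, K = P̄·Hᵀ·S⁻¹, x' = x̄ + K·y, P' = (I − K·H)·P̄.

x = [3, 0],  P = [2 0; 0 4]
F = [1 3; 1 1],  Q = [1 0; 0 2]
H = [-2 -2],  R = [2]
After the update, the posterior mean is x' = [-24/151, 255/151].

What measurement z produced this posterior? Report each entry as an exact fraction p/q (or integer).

z = [-3]

x̄ = F·x = [3, 3]
P̄ = F·P·Fᵀ + Q = [39 14; 14 8]
S = H·P̄·Hᵀ + R = [302]
K = P̄·Hᵀ·S⁻¹ = [-53/151; -22/151]
x' − x̄ = [-477/151, -198/151] = K·y
y = (KᵀK)⁻¹·Kᵀ·(x' − x̄) = [9]
z = y + H·x̄ = [9] + [-12] = [-3]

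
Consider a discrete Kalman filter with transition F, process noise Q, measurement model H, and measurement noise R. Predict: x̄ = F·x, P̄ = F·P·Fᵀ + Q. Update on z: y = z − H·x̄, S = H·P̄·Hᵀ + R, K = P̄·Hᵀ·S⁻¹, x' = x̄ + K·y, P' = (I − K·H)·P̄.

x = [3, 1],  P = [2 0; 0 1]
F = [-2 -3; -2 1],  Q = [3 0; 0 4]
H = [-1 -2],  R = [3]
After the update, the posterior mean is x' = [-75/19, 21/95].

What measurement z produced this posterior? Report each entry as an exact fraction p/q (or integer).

z = [3]

x̄ = F·x = [-9, -5]
P̄ = F·P·Fᵀ + Q = [20 5; 5 13]
S = H·P̄·Hᵀ + R = [95]
K = P̄·Hᵀ·S⁻¹ = [-6/19; -31/95]
x' − x̄ = [96/19, 496/95] = K·y
y = (KᵀK)⁻¹·Kᵀ·(x' − x̄) = [-16]
z = y + H·x̄ = [-16] + [19] = [3]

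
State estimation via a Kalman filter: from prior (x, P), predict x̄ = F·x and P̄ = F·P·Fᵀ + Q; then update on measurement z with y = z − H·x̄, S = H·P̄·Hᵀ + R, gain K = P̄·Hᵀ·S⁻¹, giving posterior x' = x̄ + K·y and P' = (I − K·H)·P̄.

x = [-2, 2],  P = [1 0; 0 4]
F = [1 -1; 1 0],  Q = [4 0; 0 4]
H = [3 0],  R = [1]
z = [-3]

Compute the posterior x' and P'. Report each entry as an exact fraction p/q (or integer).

x̄ = F·x = [-4, -2]
P̄ = F·P·Fᵀ + Q = [9 1; 1 5]
y = z − H·x̄ = [9]
S = H·P̄·Hᵀ + R = [82]
K = P̄·Hᵀ·S⁻¹ = [27/82; 3/82]
x' = x̄ + K·y = [-85/82, -137/82]
P' = (I − K·H)·P̄ = [9/82 1/82; 1/82 401/82]

x' = [-85/82, -137/82]
P' = [9/82 1/82; 1/82 401/82]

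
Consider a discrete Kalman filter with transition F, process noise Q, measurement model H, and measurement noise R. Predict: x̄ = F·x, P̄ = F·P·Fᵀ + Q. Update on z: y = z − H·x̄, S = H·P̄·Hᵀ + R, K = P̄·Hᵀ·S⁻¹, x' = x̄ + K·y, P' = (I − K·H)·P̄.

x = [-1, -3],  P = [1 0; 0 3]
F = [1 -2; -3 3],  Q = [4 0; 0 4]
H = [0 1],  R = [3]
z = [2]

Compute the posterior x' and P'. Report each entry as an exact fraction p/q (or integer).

x' = [47/43, 62/43]
P' = [290/43 -63/43; -63/43 120/43]

x̄ = F·x = [5, -6]
P̄ = F·P·Fᵀ + Q = [17 -21; -21 40]
y = z − H·x̄ = [8]
S = H·P̄·Hᵀ + R = [43]
K = P̄·Hᵀ·S⁻¹ = [-21/43; 40/43]
x' = x̄ + K·y = [47/43, 62/43]
P' = (I − K·H)·P̄ = [290/43 -63/43; -63/43 120/43]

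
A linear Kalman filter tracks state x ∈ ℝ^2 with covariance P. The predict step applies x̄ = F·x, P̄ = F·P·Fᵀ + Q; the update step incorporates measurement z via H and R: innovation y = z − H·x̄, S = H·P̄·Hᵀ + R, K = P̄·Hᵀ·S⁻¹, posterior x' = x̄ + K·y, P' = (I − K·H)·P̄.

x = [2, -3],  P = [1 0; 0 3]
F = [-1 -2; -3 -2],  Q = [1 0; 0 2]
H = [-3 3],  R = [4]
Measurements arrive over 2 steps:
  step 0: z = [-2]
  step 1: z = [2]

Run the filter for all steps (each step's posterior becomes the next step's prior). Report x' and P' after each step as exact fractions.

step 0: x' = [298/67, 240/67], P' = [929/67 933/67; 933/67 965/67]
step 1: x' = [62840/35521, 83958/35521], P' = [455561/35521 477653/35521; 477653/35521 515413/35521]

step 0: x̄ = F·x = [4, 0]
step 0: P̄ = F·P·Fᵀ + Q = [14 15; 15 23]
step 0: y = z − H·x̄ = [10]
step 0: S = H·P̄·Hᵀ + R = [67]
step 0: K = P̄·Hᵀ·S⁻¹ = [3/67; 24/67]
step 0: x' = x̄ + K·y = [298/67, 240/67]
step 0: P' = (I − K·H)·P̄ = [929/67 933/67; 933/67 965/67]
step 1: x̄ = F·x = [-778/67, -1374/67]
step 1: P̄ = F·P·Fᵀ + Q = [8588/67 14111/67; 14111/67 23551/67]
step 1: y = z − H·x̄ = [1922/67]
step 1: S = H·P̄·Hᵀ + R = [35521/67]
step 1: K = P̄·Hᵀ·S⁻¹ = [16569/35521; 28320/35521]
step 1: x' = x̄ + K·y = [62840/35521, 83958/35521]
step 1: P' = (I − K·H)·P̄ = [455561/35521 477653/35521; 477653/35521 515413/35521]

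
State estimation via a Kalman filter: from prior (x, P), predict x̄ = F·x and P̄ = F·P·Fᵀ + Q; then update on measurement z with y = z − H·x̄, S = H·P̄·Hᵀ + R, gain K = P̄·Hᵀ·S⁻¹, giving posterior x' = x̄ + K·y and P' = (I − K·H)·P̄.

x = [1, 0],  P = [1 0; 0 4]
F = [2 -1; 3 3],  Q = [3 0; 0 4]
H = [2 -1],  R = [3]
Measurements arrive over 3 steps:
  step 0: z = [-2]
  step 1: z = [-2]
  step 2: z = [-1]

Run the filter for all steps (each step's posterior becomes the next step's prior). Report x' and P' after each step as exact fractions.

step 0: x̄ = F·x = [2, 3]
step 0: P̄ = F·P·Fᵀ + Q = [11 -6; -6 49]
step 0: y = z − H·x̄ = [-3]
step 0: S = H·P̄·Hᵀ + R = [120]
step 0: K = P̄·Hᵀ·S⁻¹ = [7/30; -61/120]
step 0: x' = x̄ + K·y = [13/10, 181/40]
step 0: P' = (I − K·H)·P̄ = [67/15 247/30; 247/30 2159/120]
step 1: x̄ = F·x = [-77/40, 699/40]
step 1: P̄ = F·P·Fᵀ + Q = [237/40 -99/40; -99/40 14173/40]
step 1: y = z − H·x̄ = [773/40]
step 1: S = H·P̄·Hᵀ + R = [15637/40]
step 1: K = P̄·Hᵀ·S⁻¹ = [573/15637; -14371/15637]
step 1: x' = x̄ + K·y = [-19028/15637, -4463/15637]
step 1: P' = (I − K·H)·P̄ = [84441/15637 167163/15637; 167163/15637 377439/15637]
step 2: x̄ = F·x = [-33593/15637, -70473/15637]
step 2: P̄ = F·P·Fᵀ + Q = [93462/15637 -124182/15637; -124182/15637 7228402/15637]
step 2: y = z − H·x̄ = [-996/823]
step 2: S = H·P̄·Hᵀ + R = [428731/823]
step 2: K = P̄·Hᵀ·S⁻¹ = [16374/428731; -393514/428731]
step 2: x' = x̄ + K·y = [-17876333/8145889, -27663549/8145889]
step 2: P' = (I − K·H)·P̄ = [42498186/8145889 84063054/8145889; 84063054/8145889 190556406/8145889]

step 0: x' = [13/10, 181/40], P' = [67/15 247/30; 247/30 2159/120]
step 1: x' = [-19028/15637, -4463/15637], P' = [84441/15637 167163/15637; 167163/15637 377439/15637]
step 2: x' = [-17876333/8145889, -27663549/8145889], P' = [42498186/8145889 84063054/8145889; 84063054/8145889 190556406/8145889]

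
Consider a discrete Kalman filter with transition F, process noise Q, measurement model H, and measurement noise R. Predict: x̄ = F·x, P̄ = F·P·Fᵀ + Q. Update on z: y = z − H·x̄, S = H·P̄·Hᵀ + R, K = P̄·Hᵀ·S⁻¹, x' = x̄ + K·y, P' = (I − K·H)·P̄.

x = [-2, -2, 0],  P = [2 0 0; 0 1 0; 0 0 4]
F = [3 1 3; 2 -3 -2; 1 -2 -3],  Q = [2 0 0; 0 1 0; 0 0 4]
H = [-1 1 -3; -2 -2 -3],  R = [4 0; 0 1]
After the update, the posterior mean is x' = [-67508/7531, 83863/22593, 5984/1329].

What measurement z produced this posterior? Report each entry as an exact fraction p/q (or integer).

z = [-1, -3]

x̄ = F·x = [-8, 2, 2]
P̄ = F·P·Fᵀ + Q = [57 -15 -32; -15 34 34; -32 34 46]
S = H·P̄·Hᵀ + R = [143 274; 274 683]
K = P̄·Hᵀ·S⁻¹ = [4368/7531 -1620/7531; 2161/22593 -5498/22593; -604/1329 -34/1329]
x' − x̄ = [-7260/7531, 38677/22593, 3326/1329] = K·y
y = (KᵀK)⁻¹·Kᵀ·(x' − x̄) = [-5, -9]
z = y + H·x̄ = [-5, -9] + [4, 6] = [-1, -3]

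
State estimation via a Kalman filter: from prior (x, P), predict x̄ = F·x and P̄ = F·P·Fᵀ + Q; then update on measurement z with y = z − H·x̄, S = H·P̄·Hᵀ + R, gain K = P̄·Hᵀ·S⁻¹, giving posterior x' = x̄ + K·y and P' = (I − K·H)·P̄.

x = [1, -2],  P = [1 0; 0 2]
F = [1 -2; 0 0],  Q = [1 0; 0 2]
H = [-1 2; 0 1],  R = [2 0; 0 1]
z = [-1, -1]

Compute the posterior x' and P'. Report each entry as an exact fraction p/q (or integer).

x' = [15/11, -2/11]
P' = [35/11 10/11; 10/11 6/11]

x̄ = F·x = [5, 0]
P̄ = F·P·Fᵀ + Q = [10 0; 0 2]
y = z − H·x̄ = [4, -1]
S = H·P̄·Hᵀ + R = [20 4; 4 3]
K = P̄·Hᵀ·S⁻¹ = [-15/22 10/11; 1/11 6/11]
x' = x̄ + K·y = [15/11, -2/11]
P' = (I − K·H)·P̄ = [35/11 10/11; 10/11 6/11]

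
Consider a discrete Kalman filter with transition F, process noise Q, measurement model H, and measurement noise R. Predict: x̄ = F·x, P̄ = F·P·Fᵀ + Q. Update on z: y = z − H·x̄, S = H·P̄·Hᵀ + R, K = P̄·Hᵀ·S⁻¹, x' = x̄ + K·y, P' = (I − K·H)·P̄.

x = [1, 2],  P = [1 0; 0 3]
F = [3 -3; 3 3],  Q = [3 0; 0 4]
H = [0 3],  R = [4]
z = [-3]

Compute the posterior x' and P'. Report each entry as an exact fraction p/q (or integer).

x̄ = F·x = [-3, 9]
P̄ = F·P·Fᵀ + Q = [39 -18; -18 40]
y = z − H·x̄ = [-30]
S = H·P̄·Hᵀ + R = [364]
K = P̄·Hᵀ·S⁻¹ = [-27/182; 30/91]
x' = x̄ + K·y = [132/91, -81/91]
P' = (I − K·H)·P̄ = [2820/91 -18/91; -18/91 40/91]

x' = [132/91, -81/91]
P' = [2820/91 -18/91; -18/91 40/91]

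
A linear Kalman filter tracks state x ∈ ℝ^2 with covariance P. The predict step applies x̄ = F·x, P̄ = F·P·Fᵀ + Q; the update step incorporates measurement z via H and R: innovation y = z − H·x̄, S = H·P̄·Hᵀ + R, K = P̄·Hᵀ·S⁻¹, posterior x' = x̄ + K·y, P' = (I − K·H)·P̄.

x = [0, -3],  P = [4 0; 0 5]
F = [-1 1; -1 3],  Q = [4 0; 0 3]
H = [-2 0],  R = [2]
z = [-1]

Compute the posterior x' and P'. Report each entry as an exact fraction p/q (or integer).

x' = [10/27, -110/27]
P' = [13/27 19/27; 19/27 682/27]

x̄ = F·x = [-3, -9]
P̄ = F·P·Fᵀ + Q = [13 19; 19 52]
y = z − H·x̄ = [-7]
S = H·P̄·Hᵀ + R = [54]
K = P̄·Hᵀ·S⁻¹ = [-13/27; -19/27]
x' = x̄ + K·y = [10/27, -110/27]
P' = (I − K·H)·P̄ = [13/27 19/27; 19/27 682/27]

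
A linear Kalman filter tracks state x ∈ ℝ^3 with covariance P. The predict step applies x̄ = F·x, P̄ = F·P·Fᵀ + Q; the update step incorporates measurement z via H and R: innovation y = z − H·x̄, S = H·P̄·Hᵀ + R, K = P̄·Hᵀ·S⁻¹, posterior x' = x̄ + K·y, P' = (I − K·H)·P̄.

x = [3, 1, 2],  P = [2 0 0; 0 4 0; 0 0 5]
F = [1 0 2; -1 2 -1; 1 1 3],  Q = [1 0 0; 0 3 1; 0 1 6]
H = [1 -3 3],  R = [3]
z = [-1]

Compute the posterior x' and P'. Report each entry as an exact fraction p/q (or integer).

x̄ = F·x = [7, -3, 10]
P̄ = F·P·Fᵀ + Q = [23 -12 32; -12 26 -8; 32 -8 57]
y = z − H·x̄ = [-47]
S = H·P̄·Hᵀ + R = [1181]
K = P̄·Hᵀ·S⁻¹ = [155/1181; -114/1181; 227/1181]
x' = x̄ + K·y = [982/1181, 1815/1181, 1141/1181]
P' = (I − K·H)·P̄ = [3138/1181 3498/1181 2607/1181; 3498/1181 17710/1181 16430/1181; 2607/1181 16430/1181 15788/1181]

x' = [982/1181, 1815/1181, 1141/1181]
P' = [3138/1181 3498/1181 2607/1181; 3498/1181 17710/1181 16430/1181; 2607/1181 16430/1181 15788/1181]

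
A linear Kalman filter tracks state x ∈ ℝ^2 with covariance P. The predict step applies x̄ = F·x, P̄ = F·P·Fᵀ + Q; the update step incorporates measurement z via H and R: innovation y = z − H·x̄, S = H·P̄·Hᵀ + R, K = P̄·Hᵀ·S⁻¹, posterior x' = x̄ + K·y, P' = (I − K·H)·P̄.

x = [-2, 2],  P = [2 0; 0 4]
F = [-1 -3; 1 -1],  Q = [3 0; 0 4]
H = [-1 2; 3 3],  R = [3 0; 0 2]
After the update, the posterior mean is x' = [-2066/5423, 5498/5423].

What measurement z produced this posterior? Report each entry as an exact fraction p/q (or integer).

x̄ = F·x = [-4, -4]
P̄ = F·P·Fᵀ + Q = [41 10; 10 10]
S = H·P̄·Hᵀ + R = [44 -33; -33 641]
K = P̄·Hᵀ·S⁻¹ = [-8412/27115 549/2465; 1678/5423 54/493]
x' − x̄ = [19626/5423, 27190/5423] = K·y
y = (KᵀK)⁻¹·Kᵀ·(x' − x̄) = [7, 26]
z = y + H·x̄ = [7, 26] + [-4, -24] = [3, 2]

z = [3, 2]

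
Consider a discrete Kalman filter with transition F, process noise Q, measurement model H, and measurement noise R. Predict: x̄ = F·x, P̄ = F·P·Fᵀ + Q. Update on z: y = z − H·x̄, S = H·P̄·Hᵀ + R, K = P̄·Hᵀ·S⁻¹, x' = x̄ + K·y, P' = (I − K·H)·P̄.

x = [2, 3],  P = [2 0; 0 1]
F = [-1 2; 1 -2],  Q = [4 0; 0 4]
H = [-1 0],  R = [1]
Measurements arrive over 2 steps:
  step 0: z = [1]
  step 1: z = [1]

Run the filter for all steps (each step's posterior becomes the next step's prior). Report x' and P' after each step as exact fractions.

step 0: x' = [-6/11, -14/11], P' = [10/11 -6/11; -6/11 74/11]
step 1: x' = [-36/35, 8/7], P' = [34/35 -6/7; -6/7 58/7]

step 0: x̄ = F·x = [4, -4]
step 0: P̄ = F·P·Fᵀ + Q = [10 -6; -6 10]
step 0: y = z − H·x̄ = [5]
step 0: S = H·P̄·Hᵀ + R = [11]
step 0: K = P̄·Hᵀ·S⁻¹ = [-10/11; 6/11]
step 0: x' = x̄ + K·y = [-6/11, -14/11]
step 0: P' = (I − K·H)·P̄ = [10/11 -6/11; -6/11 74/11]
step 1: x̄ = F·x = [-2, 2]
step 1: P̄ = F·P·Fᵀ + Q = [34 -30; -30 34]
step 1: y = z − H·x̄ = [-1]
step 1: S = H·P̄·Hᵀ + R = [35]
step 1: K = P̄·Hᵀ·S⁻¹ = [-34/35; 6/7]
step 1: x' = x̄ + K·y = [-36/35, 8/7]
step 1: P' = (I − K·H)·P̄ = [34/35 -6/7; -6/7 58/7]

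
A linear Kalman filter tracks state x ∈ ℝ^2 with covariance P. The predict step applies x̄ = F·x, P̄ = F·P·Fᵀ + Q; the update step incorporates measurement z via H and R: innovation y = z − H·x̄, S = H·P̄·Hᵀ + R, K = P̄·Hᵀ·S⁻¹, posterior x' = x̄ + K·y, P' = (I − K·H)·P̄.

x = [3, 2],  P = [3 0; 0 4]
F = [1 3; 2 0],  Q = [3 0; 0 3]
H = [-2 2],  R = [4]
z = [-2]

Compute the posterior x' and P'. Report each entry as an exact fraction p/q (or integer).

x' = [171/23, 147/23]
P' = [318/23 300/23; 300/23 609/46]

x̄ = F·x = [9, 6]
P̄ = F·P·Fᵀ + Q = [42 6; 6 15]
y = z − H·x̄ = [4]
S = H·P̄·Hᵀ + R = [184]
K = P̄·Hᵀ·S⁻¹ = [-9/23; 9/92]
x' = x̄ + K·y = [171/23, 147/23]
P' = (I − K·H)·P̄ = [318/23 300/23; 300/23 609/46]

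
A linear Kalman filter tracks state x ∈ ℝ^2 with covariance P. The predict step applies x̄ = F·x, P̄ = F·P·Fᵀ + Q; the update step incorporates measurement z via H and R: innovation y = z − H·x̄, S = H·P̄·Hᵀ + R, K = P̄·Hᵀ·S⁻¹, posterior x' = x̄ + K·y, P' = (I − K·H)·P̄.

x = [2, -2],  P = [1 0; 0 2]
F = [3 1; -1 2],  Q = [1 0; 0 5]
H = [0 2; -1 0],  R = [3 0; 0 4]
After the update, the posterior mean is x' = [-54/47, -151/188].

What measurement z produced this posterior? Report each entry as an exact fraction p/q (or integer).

x̄ = F·x = [4, -6]
P̄ = F·P·Fᵀ + Q = [12 1; 1 14]
S = H·P̄·Hᵀ + R = [59 -2; -2 16]
K = P̄·Hᵀ·S⁻¹ = [2/235 -176/235; 223/470 -3/940]
x' − x̄ = [-242/47, 977/188] = K·y
y = (KᵀK)⁻¹·Kᵀ·(x' − x̄) = [11, 7]
z = y + H·x̄ = [11, 7] + [-12, -4] = [-1, 3]

z = [-1, 3]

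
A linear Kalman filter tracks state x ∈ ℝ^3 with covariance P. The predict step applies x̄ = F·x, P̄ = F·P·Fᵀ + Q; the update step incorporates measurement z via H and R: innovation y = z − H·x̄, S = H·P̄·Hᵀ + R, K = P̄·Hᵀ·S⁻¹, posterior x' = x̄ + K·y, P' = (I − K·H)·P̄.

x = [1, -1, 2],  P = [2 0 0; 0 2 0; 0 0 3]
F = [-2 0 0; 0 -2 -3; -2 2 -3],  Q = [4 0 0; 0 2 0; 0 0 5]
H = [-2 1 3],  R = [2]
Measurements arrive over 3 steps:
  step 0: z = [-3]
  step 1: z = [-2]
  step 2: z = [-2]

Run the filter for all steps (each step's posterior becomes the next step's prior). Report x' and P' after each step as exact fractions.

step 0: x̄ = F·x = [-2, -4, -10]
step 0: P̄ = F·P·Fᵀ + Q = [12 0 8; 0 37 19; 8 19 48]
step 0: y = z − H·x̄ = [27]
step 0: S = H·P̄·Hᵀ + R = [537]
step 0: K = P̄·Hᵀ·S⁻¹ = [0; 94/537; 49/179]
step 0: x' = x̄ + K·y = [-2, 130/179, -467/179]
step 0: P' = (I − K·H)·P̄ = [12 0 8; 0 11033/537 -1205/179; 8 -1205/179 1389/179]
step 1: x̄ = F·x = [4, 1141/179, 2377/179]
step 1: P̄ = F·P·Fᵀ + Q = [52 48 96; 48 39329/537 19147/537; 96 19147/537 205028/537]
step 1: y = z − H·x̄ = [-7198/179]
step 1: S = H·P̄·Hᵀ + R = [1390505/537]
step 1: K = P̄·Hᵀ·S⁻¹ = [124584/1390505; 45218/1390505; 531127/1390505]
step 1: x' = x̄ + K·y = [552212/1390505, 7045179/1390505, -2892859/1390505]
step 1: P' = (I − K·H)·P̄ = [43402772/1390505 56253664/1390505 10267016/1390505; 56253664/1390505 98030733/1390505 4855677/1390505; 10267016/1390505 4855677/1390505 5580203/1390505]
step 2: x̄ = F·x = [-1104424/1390505, -5411781/1390505, 21664511/1390505]
step 2: P̄ = F·P·Fᵀ + Q = [179173108/1390505 286616752/1390505 10198528/1390505; 286616752/1390505 503393893/1390505 -55284353/1390505; 10198528/1390505 -55284353/1390505 237815128/1390505]
step 2: y = z − H·x̄ = [-12914322/278101]
step 2: S = H·P̄·Hᵀ + R = [352529605/278101]
step 2: K = P̄·Hᵀ·S⁻¹ = [-8226776/352529605; -47138534/352529605; 25510559/70505921]
step 2: x' = x̄ + K·y = [102030568/352529605, 816967947/352529605, -430712459/352529605]
step 2: P' = (I − K·H)·P̄ = [45181733092/352529605 71270437408/352529605 6358858408/352529605; 71270437408/352529605 119633545597/352529605 7604350717/352529605; 6358858408/352529605 7604350717/352529605 1789490563/352529605]

step 0: x' = [-2, 130/179, -467/179], P' = [12 0 8; 0 11033/537 -1205/179; 8 -1205/179 1389/179]
step 1: x' = [552212/1390505, 7045179/1390505, -2892859/1390505], P' = [43402772/1390505 56253664/1390505 10267016/1390505; 56253664/1390505 98030733/1390505 4855677/1390505; 10267016/1390505 4855677/1390505 5580203/1390505]
step 2: x' = [102030568/352529605, 816967947/352529605, -430712459/352529605], P' = [45181733092/352529605 71270437408/352529605 6358858408/352529605; 71270437408/352529605 119633545597/352529605 7604350717/352529605; 6358858408/352529605 7604350717/352529605 1789490563/352529605]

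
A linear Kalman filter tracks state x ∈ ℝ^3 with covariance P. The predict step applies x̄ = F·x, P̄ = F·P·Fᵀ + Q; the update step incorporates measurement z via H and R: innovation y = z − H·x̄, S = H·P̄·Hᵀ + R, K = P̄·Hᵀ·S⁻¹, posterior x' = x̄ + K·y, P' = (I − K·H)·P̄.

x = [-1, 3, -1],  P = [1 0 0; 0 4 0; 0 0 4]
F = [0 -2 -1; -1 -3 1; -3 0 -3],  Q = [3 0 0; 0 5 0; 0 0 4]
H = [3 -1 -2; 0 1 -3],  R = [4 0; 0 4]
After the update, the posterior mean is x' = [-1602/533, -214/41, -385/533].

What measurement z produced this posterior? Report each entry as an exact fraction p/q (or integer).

x̄ = F·x = [-5, -9, 6]
P̄ = F·P·Fᵀ + Q = [23 20 12; 20 46 -9; 12 -9 49]
S = H·P̄·Hᵀ + R = [153 191; 191 545]
K = P̄·Hᵀ·S⁻¹ = [16681/46904 -7223/46904; 269/3608 389/3608; 911/46904 -13745/46904]
x' − x̄ = [1063/533, 155/41, -3583/533] = K·y
y = (KᵀK)⁻¹·Kᵀ·(x' − x̄) = [16, 24]
z = y + H·x̄ = [16, 24] + [-18, -27] = [-2, -3]

z = [-2, -3]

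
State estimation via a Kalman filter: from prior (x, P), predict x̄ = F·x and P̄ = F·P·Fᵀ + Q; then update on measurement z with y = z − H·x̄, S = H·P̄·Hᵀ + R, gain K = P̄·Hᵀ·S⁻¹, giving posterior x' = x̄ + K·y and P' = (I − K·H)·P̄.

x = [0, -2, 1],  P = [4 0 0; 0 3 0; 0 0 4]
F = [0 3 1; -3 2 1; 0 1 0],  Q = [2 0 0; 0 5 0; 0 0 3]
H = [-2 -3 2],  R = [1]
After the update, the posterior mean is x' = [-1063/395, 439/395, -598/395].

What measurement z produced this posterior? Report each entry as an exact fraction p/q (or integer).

z = [-1]

x̄ = F·x = [-5, -3, -2]
P̄ = F·P·Fᵀ + Q = [33 22 9; 22 57 6; 9 6 6]
S = H·P̄·Hᵀ + R = [790]
K = P̄·Hᵀ·S⁻¹ = [-57/395; -203/790; -12/395]
x' − x̄ = [912/395, 1624/395, 192/395] = K·y
y = (KᵀK)⁻¹·Kᵀ·(x' − x̄) = [-16]
z = y + H·x̄ = [-16] + [15] = [-1]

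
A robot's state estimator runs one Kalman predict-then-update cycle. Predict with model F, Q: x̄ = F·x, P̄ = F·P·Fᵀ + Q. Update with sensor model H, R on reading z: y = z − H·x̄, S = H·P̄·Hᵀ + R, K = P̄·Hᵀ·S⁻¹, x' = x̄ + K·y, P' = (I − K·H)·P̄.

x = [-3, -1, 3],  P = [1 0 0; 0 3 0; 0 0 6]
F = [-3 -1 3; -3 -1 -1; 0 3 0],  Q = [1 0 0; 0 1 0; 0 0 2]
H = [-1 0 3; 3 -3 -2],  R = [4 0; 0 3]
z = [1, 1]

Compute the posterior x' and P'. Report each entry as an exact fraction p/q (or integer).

x' = [2061144/217465, 1489216/217465, 743299/217465]
P' = [2356601/217465 1777119/217465 789951/217465; 1777119/217465 1452346/217465 533109/217465; 789951/217465 533109/217465 359661/217465]

x̄ = F·x = [19, 7, -3]
P̄ = F·P·Fᵀ + Q = [67 -6 -9; -6 19 -9; -9 -9 29]
y = z − H·x̄ = [29, -41]
S = H·P̄·Hᵀ + R = [386 -411; -411 1001]
K = P̄·Hᵀ·S⁻¹ = [3313/217465 52848/217465; -44448/217465 -30633/217465; 72258/217465 17068/217465]
x' = x̄ + K·y = [2061144/217465, 1489216/217465, 743299/217465]
P' = (I − K·H)·P̄ = [2356601/217465 1777119/217465 789951/217465; 1777119/217465 1452346/217465 533109/217465; 789951/217465 533109/217465 359661/217465]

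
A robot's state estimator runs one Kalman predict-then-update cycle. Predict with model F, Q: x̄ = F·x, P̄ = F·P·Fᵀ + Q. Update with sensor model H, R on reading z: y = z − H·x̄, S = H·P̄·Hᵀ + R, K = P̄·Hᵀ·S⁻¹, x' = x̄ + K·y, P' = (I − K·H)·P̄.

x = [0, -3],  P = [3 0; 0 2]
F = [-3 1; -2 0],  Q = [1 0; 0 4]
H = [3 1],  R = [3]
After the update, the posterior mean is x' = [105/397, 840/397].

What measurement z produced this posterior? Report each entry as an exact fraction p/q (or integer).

x̄ = F·x = [-3, 0]
P̄ = F·P·Fᵀ + Q = [30 18; 18 16]
S = H·P̄·Hᵀ + R = [397]
K = P̄·Hᵀ·S⁻¹ = [108/397; 70/397]
x' − x̄ = [1296/397, 840/397] = K·y
y = (KᵀK)⁻¹·Kᵀ·(x' − x̄) = [12]
z = y + H·x̄ = [12] + [-9] = [3]

z = [3]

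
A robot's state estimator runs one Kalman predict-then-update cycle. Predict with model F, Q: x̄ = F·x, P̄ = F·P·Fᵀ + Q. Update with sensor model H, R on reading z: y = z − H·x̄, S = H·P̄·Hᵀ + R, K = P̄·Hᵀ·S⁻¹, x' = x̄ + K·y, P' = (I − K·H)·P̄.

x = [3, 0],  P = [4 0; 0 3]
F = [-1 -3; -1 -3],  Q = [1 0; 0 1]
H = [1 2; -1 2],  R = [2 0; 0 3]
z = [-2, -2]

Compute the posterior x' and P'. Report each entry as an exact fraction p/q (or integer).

x̄ = F·x = [-3, -3]
P̄ = F·P·Fᵀ + Q = [32 31; 31 32]
y = z − H·x̄ = [7, 1]
S = H·P̄·Hᵀ + R = [286 96; 96 39]
K = P̄·Hᵀ·S⁻¹ = [131/323 -74/323; 179/646 53/323]
x' = x̄ + K·y = [-126/323, -579/646]
P' = (I − K·H)·P̄ = [242/323 10/323; 10/323 169/646]

x' = [-126/323, -579/646]
P' = [242/323 10/323; 10/323 169/646]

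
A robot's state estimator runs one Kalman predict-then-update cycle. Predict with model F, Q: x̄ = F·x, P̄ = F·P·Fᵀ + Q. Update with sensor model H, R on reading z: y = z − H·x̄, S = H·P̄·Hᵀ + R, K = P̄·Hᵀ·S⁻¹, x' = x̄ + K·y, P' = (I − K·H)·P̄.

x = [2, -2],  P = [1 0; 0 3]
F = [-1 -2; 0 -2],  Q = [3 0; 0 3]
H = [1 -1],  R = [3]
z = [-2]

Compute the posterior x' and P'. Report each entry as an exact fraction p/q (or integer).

x' = [2, 4]
P' = [72/5 66/5; 66/5 141/10]

x̄ = F·x = [2, 4]
P̄ = F·P·Fᵀ + Q = [16 12; 12 15]
y = z − H·x̄ = [0]
S = H·P̄·Hᵀ + R = [10]
K = P̄·Hᵀ·S⁻¹ = [2/5; -3/10]
x' = x̄ + K·y = [2, 4]
P' = (I − K·H)·P̄ = [72/5 66/5; 66/5 141/10]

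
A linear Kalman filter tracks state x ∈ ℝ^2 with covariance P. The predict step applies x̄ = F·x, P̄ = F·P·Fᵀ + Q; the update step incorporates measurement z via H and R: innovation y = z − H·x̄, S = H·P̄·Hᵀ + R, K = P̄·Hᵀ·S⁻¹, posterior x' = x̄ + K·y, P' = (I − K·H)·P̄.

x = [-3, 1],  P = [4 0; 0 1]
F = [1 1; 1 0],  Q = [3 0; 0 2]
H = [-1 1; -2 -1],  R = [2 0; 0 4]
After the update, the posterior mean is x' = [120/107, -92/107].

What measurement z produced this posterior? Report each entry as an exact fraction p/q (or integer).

x̄ = F·x = [-2, -3]
P̄ = F·P·Fᵀ + Q = [8 4; 4 6]
S = H·P̄·Hᵀ + R = [8 6; 6 58]
K = P̄·Hᵀ·S⁻¹ = [-28/107 -34/107; 50/107 -31/107]
x' − x̄ = [334/107, 229/107] = K·y
y = (KᵀK)⁻¹·Kᵀ·(x' − x̄) = [-1, -9]
z = y + H·x̄ = [-1, -9] + [-1, 7] = [-2, -2]

z = [-2, -2]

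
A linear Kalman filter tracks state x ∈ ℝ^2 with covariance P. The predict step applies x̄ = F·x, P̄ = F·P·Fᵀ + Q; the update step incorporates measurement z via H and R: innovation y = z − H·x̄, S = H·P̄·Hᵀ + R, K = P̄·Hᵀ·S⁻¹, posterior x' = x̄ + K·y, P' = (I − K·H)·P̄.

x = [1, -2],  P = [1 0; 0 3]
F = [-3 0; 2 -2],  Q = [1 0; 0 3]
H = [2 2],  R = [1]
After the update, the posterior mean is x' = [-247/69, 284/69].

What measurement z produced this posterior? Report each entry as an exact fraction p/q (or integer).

x̄ = F·x = [-3, 6]
P̄ = F·P·Fᵀ + Q = [10 -6; -6 19]
S = H·P̄·Hᵀ + R = [69]
K = P̄·Hᵀ·S⁻¹ = [8/69; 26/69]
x' − x̄ = [-40/69, -130/69] = K·y
y = (KᵀK)⁻¹·Kᵀ·(x' − x̄) = [-5]
z = y + H·x̄ = [-5] + [6] = [1]

z = [1]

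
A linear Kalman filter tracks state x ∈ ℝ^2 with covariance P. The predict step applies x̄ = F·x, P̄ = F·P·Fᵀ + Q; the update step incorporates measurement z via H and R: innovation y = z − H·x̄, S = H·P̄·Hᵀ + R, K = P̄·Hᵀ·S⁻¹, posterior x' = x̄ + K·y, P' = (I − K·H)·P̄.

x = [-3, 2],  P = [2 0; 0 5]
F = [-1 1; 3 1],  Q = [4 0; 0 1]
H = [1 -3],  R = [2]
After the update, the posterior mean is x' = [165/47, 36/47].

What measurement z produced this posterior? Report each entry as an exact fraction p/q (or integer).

z = [1]

x̄ = F·x = [5, -7]
P̄ = F·P·Fᵀ + Q = [11 -1; -1 24]
S = H·P̄·Hᵀ + R = [235]
K = P̄·Hᵀ·S⁻¹ = [14/235; -73/235]
x' − x̄ = [-70/47, 365/47] = K·y
y = (KᵀK)⁻¹·Kᵀ·(x' − x̄) = [-25]
z = y + H·x̄ = [-25] + [26] = [1]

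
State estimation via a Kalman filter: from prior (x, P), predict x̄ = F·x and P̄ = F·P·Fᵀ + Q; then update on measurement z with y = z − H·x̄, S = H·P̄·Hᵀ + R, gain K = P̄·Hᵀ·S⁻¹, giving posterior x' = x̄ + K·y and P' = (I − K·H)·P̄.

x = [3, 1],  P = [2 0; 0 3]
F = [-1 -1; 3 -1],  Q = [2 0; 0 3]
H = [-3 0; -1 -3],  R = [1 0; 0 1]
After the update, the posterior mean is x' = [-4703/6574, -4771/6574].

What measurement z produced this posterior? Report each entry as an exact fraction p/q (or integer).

z = [2, 3]

x̄ = F·x = [-4, 8]
P̄ = F·P·Fᵀ + Q = [7 -3; -3 24]
S = H·P̄·Hᵀ + R = [64 -6; -6 206]
K = P̄·Hᵀ·S⁻¹ = [-2157/6574 1/6574; 360/3287 -2181/6574]
x' − x̄ = [21593/6574, -57363/6574] = K·y
y = (KᵀK)⁻¹·Kᵀ·(x' − x̄) = [-10, 23]
z = y + H·x̄ = [-10, 23] + [12, -20] = [2, 3]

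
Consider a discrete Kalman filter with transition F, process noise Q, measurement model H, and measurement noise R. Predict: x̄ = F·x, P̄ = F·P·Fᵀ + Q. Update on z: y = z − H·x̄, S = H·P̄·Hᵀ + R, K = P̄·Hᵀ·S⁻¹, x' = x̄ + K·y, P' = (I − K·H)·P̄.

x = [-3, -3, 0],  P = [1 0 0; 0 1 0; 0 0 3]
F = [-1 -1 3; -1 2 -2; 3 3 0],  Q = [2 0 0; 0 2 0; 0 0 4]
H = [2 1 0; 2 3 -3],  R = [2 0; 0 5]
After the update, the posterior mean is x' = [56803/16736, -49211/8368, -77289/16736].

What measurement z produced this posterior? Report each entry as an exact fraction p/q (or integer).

z = [1, 2]

x̄ = F·x = [6, -3, -18]
P̄ = F·P·Fᵀ + Q = [31 -19 -6; -19 19 3; -6 3 22]
S = H·P̄·Hᵀ + R = [69 56; 56 288]
K = P̄·Hᵀ·S⁻¹ = [1387/2092 -821/16736; -377/1046 877/8368; 159/2092 -4257/16736]
x' − x̄ = [-43613/16736, -24107/8368, 223959/16736] = K·y
y = (KᵀK)⁻¹·Kᵀ·(x' − x̄) = [-8, -55]
z = y + H·x̄ = [-8, -55] + [9, 57] = [1, 2]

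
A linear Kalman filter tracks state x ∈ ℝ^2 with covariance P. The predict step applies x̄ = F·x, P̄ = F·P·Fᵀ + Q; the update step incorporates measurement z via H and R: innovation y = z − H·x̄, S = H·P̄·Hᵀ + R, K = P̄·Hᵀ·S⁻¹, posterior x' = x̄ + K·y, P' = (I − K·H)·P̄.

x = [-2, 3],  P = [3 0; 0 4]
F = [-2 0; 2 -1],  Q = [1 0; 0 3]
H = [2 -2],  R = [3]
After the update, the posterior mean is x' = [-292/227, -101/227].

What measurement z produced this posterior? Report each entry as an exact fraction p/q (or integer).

x̄ = F·x = [4, -7]
P̄ = F·P·Fᵀ + Q = [13 -12; -12 19]
S = H·P̄·Hᵀ + R = [227]
K = P̄·Hᵀ·S⁻¹ = [50/227; -62/227]
x' − x̄ = [-1200/227, 1488/227] = K·y
y = (KᵀK)⁻¹·Kᵀ·(x' − x̄) = [-24]
z = y + H·x̄ = [-24] + [22] = [-2]

z = [-2]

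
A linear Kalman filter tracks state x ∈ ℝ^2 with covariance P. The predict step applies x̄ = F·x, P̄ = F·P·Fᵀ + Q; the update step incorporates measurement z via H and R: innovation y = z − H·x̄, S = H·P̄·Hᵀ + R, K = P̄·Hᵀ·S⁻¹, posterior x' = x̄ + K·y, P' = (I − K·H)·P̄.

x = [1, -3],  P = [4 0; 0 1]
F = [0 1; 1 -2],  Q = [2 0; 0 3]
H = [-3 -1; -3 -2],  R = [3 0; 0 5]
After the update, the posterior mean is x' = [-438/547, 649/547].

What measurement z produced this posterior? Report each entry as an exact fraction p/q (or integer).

x̄ = F·x = [-3, 7]
P̄ = F·P·Fᵀ + Q = [3 -2; -2 11]
S = H·P̄·Hᵀ + R = [29 31; 31 52]
K = P̄·Hᵀ·S⁻¹ = [-209/547 72/547; 236/547 -309/547]
x' − x̄ = [1203/547, -3180/547] = K·y
y = (KᵀK)⁻¹·Kᵀ·(x' − x̄) = [-3, 8]
z = y + H·x̄ = [-3, 8] + [2, -5] = [-1, 3]

z = [-1, 3]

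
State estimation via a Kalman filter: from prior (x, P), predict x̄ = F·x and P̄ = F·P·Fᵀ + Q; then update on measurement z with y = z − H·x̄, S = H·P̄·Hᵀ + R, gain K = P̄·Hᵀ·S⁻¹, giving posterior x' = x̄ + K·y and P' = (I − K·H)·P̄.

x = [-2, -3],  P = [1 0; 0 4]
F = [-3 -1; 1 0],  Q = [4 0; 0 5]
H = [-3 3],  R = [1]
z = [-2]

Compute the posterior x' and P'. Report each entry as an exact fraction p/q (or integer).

x' = [249/131, 313/262]
P' = [427/131 417/131; 417/131 843/262]

x̄ = F·x = [9, -2]
P̄ = F·P·Fᵀ + Q = [17 -3; -3 6]
y = z − H·x̄ = [31]
S = H·P̄·Hᵀ + R = [262]
K = P̄·Hᵀ·S⁻¹ = [-30/131; 27/262]
x' = x̄ + K·y = [249/131, 313/262]
P' = (I − K·H)·P̄ = [427/131 417/131; 417/131 843/262]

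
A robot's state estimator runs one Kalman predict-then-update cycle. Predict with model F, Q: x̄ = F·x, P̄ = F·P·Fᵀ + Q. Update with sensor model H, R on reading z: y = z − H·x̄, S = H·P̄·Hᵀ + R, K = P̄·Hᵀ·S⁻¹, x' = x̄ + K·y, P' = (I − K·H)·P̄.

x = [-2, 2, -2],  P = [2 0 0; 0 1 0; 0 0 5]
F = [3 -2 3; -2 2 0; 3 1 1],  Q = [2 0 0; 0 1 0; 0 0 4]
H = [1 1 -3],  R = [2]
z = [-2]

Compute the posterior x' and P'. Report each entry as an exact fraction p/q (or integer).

x̄ = F·x = [-16, 8, -6]
P̄ = F·P·Fᵀ + Q = [69 -16 31; -16 13 -10; 31 -10 28]
y = z − H·x̄ = [-12]
S = H·P̄·Hᵀ + R = [178]
K = P̄·Hᵀ·S⁻¹ = [-20/89; 27/178; -63/178]
x' = x̄ + K·y = [-1184/89, 550/89, -156/89]
P' = (I − K·H)·P̄ = [5341/89 -884/89 1499/89; -884/89 1585/178 -79/178; 1499/89 -79/178 1015/178]

x' = [-1184/89, 550/89, -156/89]
P' = [5341/89 -884/89 1499/89; -884/89 1585/178 -79/178; 1499/89 -79/178 1015/178]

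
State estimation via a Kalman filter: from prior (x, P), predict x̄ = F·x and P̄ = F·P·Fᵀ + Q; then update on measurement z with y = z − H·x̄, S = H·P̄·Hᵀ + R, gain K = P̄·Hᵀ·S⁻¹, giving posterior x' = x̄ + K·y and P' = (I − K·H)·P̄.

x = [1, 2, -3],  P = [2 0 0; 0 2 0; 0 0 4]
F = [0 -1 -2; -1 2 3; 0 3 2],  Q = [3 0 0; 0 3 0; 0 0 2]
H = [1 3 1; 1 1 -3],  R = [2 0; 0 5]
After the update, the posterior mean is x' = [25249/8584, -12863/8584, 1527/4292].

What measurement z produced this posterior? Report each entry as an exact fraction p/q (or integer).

z = [-1, 1]

x̄ = F·x = [4, -6, 0]
P̄ = F·P·Fᵀ + Q = [21 -28 -22; -28 49 36; -22 36 36]
S = H·P̄·Hᵀ + R = [504 -296; -296 259]
K = P̄·Hᵀ·S⁻¹ = [-123/1160 572/5365; 389/1160 254/5365; 51/580 -1408/5365]
x' − x̄ = [-9087/8584, 38641/8584, 1527/4292] = K·y
y = (KᵀK)⁻¹·Kᵀ·(x' − x̄) = [13, 3]
z = y + H·x̄ = [13, 3] + [-14, -2] = [-1, 1]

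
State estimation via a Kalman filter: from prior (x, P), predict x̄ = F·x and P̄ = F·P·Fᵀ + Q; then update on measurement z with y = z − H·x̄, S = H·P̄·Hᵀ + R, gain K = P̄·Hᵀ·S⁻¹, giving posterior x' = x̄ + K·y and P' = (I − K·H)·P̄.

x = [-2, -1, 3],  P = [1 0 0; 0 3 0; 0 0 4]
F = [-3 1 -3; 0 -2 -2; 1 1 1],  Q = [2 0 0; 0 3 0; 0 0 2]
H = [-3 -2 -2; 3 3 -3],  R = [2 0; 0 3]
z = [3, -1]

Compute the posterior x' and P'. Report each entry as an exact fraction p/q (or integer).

x̄ = F·x = [-4, -4, 0]
P̄ = F·P·Fᵀ + Q = [50 18 -12; 18 31 -14; -12 -14 10]
y = z − H·x̄ = [-17, 23]
S = H·P̄·Hᵀ + R = [576 -882; -882 1614]
K = P̄·Hᵀ·S⁻¹ = [-461/1405 -43/1405; 4111/25290 868/4215; -404/2529 -130/843]
x' = x̄ + K·y = [1228/1405, -51263/25290, -2102/2529]
P' = (I − K·H)·P̄ = [5888/1405 -7151/1405 -244/281; -7151/1405 80723/12645 2752/2529; -244/281 2752/2529 946/2529]

x' = [1228/1405, -51263/25290, -2102/2529]
P' = [5888/1405 -7151/1405 -244/281; -7151/1405 80723/12645 2752/2529; -244/281 2752/2529 946/2529]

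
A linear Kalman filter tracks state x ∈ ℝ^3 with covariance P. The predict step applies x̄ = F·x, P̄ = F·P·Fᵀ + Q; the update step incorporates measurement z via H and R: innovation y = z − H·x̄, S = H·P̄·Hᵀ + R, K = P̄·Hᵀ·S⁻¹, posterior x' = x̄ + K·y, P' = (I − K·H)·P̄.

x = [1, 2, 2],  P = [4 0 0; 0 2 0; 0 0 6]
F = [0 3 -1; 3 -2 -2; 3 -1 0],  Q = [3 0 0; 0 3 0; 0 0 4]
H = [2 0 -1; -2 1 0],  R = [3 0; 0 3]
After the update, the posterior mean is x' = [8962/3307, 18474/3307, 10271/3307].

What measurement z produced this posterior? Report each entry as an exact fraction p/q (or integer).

x̄ = F·x = [4, -5, 1]
P̄ = F·P·Fᵀ + Q = [27 0 -6; 0 71 40; -6 40 42]
S = H·P̄·Hᵀ + R = [177 -160; -160 182]
K = P̄·Hᵀ·S⁻¹ = [1140/3307 21/3307; 2040/3307 6167/6614; -754/3307 282/3307]
x' − x̄ = [-4266/3307, 35009/3307, 6964/3307] = K·y
y = (KᵀK)⁻¹·Kᵀ·(x' − x̄) = [-4, 14]
z = y + H·x̄ = [-4, 14] + [7, -13] = [3, 1]

z = [3, 1]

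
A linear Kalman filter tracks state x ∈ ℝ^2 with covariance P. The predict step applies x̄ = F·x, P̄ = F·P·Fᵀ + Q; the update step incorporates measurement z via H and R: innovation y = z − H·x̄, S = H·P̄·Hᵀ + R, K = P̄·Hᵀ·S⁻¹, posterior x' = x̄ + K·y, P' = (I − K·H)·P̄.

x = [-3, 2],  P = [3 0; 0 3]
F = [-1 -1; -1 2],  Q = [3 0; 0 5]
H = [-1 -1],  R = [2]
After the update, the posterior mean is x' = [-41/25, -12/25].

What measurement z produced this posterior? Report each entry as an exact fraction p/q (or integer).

z = [3]

x̄ = F·x = [1, 7]
P̄ = F·P·Fᵀ + Q = [9 -3; -3 20]
S = H·P̄·Hᵀ + R = [25]
K = P̄·Hᵀ·S⁻¹ = [-6/25; -17/25]
x' − x̄ = [-66/25, -187/25] = K·y
y = (KᵀK)⁻¹·Kᵀ·(x' − x̄) = [11]
z = y + H·x̄ = [11] + [-8] = [3]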